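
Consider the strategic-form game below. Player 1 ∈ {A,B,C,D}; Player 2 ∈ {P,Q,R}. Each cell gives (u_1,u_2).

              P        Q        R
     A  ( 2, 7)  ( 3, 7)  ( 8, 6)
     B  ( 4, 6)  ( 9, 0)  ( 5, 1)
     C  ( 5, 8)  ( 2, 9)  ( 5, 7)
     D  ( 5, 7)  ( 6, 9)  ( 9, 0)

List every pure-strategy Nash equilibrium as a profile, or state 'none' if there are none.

PSNE: ∅

(A,P): not NE [P1→D gives 5>2]
(A,Q): not NE [P1→B gives 9>3]
(A,R): not NE [P1→D gives 9>8; P2→Q gives 7>6]
(B,P): not NE [P1→D gives 5>4]
(B,Q): not NE [P2→P gives 6>0]
(B,R): not NE [P1→D gives 9>5; P2→P gives 6>1]
(C,P): not NE [P2→Q gives 9>8]
(C,Q): not NE [P1→B gives 9>2]
(C,R): not NE [P1→D gives 9>5; P2→Q gives 9>7]
(D,P): not NE [P2→Q gives 9>7]
(D,Q): not NE [P1→B gives 9>6]
(D,R): not NE [P2→Q gives 9>0]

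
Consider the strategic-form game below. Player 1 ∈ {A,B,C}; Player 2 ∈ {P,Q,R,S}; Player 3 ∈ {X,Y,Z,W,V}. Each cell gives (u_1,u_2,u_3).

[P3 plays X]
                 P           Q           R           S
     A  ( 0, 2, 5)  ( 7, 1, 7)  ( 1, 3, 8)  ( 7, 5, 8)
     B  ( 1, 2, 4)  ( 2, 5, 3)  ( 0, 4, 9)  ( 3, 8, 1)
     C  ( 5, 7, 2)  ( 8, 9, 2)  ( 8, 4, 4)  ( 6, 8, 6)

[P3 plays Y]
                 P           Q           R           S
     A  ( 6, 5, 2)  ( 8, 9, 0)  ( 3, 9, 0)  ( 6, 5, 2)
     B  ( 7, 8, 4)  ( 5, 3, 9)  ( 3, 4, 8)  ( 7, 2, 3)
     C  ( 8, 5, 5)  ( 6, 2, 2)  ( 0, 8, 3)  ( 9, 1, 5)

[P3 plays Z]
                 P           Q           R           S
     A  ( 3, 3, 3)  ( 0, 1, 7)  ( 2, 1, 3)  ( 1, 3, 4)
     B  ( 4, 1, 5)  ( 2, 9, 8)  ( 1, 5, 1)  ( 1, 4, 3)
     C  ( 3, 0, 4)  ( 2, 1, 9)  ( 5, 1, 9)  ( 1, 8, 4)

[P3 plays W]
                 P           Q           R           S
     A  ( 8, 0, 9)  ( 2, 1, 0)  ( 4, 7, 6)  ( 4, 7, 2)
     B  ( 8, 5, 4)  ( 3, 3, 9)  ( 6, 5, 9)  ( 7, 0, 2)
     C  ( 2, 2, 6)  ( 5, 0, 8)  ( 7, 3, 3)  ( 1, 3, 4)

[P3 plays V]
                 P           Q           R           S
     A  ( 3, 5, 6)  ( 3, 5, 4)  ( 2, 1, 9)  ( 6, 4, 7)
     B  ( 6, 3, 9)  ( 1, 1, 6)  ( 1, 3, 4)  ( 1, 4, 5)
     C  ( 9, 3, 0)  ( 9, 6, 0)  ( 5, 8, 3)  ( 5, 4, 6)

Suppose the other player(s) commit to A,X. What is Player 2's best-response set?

u_2(P vs A,X) = 2
u_2(Q vs A,X) = 1
u_2(R vs A,X) = 3
u_2(S vs A,X) = 5
max payoff 5 at {S}

P2 best: {S}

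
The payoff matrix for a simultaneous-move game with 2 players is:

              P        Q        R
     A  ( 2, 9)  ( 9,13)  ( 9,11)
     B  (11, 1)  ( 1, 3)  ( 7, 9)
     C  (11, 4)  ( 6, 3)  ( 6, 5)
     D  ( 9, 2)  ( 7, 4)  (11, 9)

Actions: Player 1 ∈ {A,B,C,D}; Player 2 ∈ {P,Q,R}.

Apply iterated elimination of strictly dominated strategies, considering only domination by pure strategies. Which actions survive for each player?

Survivors P1:{A,D} P2:{Q,R}

P2 drop P (R beats it: A:11>9 B:9>1 C:5>4 D:9>2)
P1 drop B (A beats it: Q:9>1 R:9>7)
P1 drop C (A beats it: Q:9>6 R:9>6)
P1→{A,D} P2→{Q,R}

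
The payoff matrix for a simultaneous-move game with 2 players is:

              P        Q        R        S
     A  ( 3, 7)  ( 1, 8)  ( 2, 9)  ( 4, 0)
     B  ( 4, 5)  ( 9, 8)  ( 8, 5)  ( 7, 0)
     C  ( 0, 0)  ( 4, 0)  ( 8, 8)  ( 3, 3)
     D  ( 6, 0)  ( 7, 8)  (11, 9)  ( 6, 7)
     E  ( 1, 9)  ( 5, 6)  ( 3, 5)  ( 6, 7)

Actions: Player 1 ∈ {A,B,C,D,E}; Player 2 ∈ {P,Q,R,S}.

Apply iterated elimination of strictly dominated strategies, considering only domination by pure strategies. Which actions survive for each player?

P1 drop A (B beats it: P:4>3 Q:9>1 R:8>2 S:7>4)
P1 drop C (D beats it: P:6>0 Q:7>4 R:11>8 S:6>3)
P1 drop E (B beats it: P:4>1 Q:9>5 R:8>3 S:7>6)
P2 drop P (Q beats it: B:8>5 D:8>0)
P2 drop S (Q beats it: B:8>0 D:8>7)
P1→{B,D} P2→{Q,R}

Survivors P1:{B,D} P2:{Q,R}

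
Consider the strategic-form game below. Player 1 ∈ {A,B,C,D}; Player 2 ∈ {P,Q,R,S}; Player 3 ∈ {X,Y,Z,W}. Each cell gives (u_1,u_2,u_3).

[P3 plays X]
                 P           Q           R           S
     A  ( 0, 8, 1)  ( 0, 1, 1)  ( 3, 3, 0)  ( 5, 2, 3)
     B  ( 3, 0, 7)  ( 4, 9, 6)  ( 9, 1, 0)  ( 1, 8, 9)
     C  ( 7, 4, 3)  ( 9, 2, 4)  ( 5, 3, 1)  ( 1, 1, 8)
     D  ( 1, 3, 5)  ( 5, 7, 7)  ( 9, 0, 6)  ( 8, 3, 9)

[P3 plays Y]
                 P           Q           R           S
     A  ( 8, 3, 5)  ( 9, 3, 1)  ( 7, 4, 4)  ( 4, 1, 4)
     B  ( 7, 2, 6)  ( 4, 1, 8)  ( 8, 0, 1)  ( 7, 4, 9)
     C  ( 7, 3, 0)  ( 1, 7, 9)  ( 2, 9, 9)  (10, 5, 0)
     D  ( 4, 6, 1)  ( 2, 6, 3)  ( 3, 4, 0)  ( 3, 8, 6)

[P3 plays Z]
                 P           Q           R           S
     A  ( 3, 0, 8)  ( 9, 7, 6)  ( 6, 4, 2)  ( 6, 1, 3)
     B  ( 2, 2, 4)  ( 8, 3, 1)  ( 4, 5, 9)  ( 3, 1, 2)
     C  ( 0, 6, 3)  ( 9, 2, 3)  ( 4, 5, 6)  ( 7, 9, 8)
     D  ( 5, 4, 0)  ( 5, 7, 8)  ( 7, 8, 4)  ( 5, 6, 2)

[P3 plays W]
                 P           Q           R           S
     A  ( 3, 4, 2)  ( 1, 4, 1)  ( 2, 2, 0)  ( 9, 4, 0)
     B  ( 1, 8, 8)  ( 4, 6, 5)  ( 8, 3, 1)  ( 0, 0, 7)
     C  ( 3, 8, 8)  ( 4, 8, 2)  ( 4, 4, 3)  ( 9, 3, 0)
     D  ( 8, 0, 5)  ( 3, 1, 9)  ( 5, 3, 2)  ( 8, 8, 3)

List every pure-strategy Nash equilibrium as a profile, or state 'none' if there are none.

(A,P,X): not NE [P1→C gives 7>0; P3→Z gives 8>1]
(A,P,Y): not NE [P2→R gives 4>3; P3→Z gives 8>5]
(A,P,Z): not NE [P1→D gives 5>3; P2→Q gives 7>0]
(A,P,W): not NE [P1→D gives 8>3; P3→Z gives 8>2]
(A,Q,X): not NE [P1→C gives 9>0; P2→P gives 8>1; P3→Z gives 6>1]
(A,Q,Y): not NE [P2→R gives 4>3; P3→Z gives 6>1]
(A,Q,Z): NE
(A,Q,W): not NE [P1→C gives 4>1; P3→Z gives 6>1]
(A,R,X): not NE [P1→D gives 9>3; P2→P gives 8>3; P3→Y gives 4>0]
(A,R,Y): not NE [P1→B gives 8>7]
(A,R,Z): not NE [P1→D gives 7>6; P2→Q gives 7>4; P3→Y gives 4>2]
(A,R,W): not NE [P1→B gives 8>2; P2→S gives 4>2; P3→Y gives 4>0]
(A,S,X): not NE [P1→D gives 8>5; P2→P gives 8>2; P3→Y gives 4>3]
(A,S,Y): not NE [P1→C gives 10>4; P2→R gives 4>1]
(A,S,Z): not NE [P1→C gives 7>6; P2→Q gives 7>1; P3→Y gives 4>3]
(A,S,W): not NE [P3→Y gives 4>0]
(B,P,X): not NE [P1→C gives 7>3; P2→Q gives 9>0; P3→W gives 8>7]
(B,P,Y): not NE [P1→A gives 8>7; P2→S gives 4>2; P3→W gives 8>6]
(B,P,Z): not NE [P1→D gives 5>2; P2→R gives 5>2; P3→W gives 8>4]
(B,P,W): not NE [P1→D gives 8>1]
(B,Q,X): not NE [P1→C gives 9>4; P3→Y gives 8>6]
(B,Q,Y): not NE [P1→A gives 9>4; P2→S gives 4>1]
(B,Q,Z): not NE [P1→C gives 9>8; P2→R gives 5>3; P3→Y gives 8>1]
(B,Q,W): not NE [P2→P gives 8>6; P3→Y gives 8>5]
(B,R,X): not NE [P2→Q gives 9>1; P3→Z gives 9>0]
(B,R,Y): not NE [P2→S gives 4>0; P3→Z gives 9>1]
(B,R,Z): not NE [P1→D gives 7>4]
(B,R,W): not NE [P2→P gives 8>3; P3→Z gives 9>1]
(B,S,X): not NE [P1→D gives 8>1; P2→Q gives 9>8]
(B,S,Y): not NE [P1→C gives 10>7]
(B,S,Z): not NE [P1→C gives 7>3; P2→R gives 5>1; P3→Y gives 9>2]
(B,S,W): not NE [P1→C gives 9>0; P2→P gives 8>0; P3→Y gives 9>7]
(C,P,X): not NE [P3→W gives 8>3]
(C,P,Y): not NE [P1→A gives 8>7; P2→R gives 9>3; P3→W gives 8>0]
(C,P,Z): not NE [P1→D gives 5>0; P2→S gives 9>6; P3→W gives 8>3]
(C,P,W): not NE [P1→D gives 8>3]
(C,Q,X): not NE [P2→P gives 4>2; P3→Y gives 9>4]
(C,Q,Y): not NE [P1→A gives 9>1; P2→R gives 9>7]
(C,Q,Z): not NE [P2→S gives 9>2; P3→Y gives 9>3]
(C,Q,W): not NE [P3→Y gives 9>2]
(C,R,X): not NE [P1→D gives 9>5; P2→P gives 4>3; P3→Y gives 9>1]
(C,R,Y): not NE [P1→B gives 8>2]
(C,R,Z): not NE [P1→D gives 7>4; P2→S gives 9>5; P3→Y gives 9>6]
(C,R,W): not NE [P1→B gives 8>4; P2→Q gives 8>4; P3→Y gives 9>3]
(C,S,X): not NE [P1→D gives 8>1; P2→P gives 4>1]
(C,S,Y): not NE [P2→R gives 9>5; P3→Z gives 8>0]
(C,S,Z): NE
(C,S,W): not NE [P2→Q gives 8>3; P3→Z gives 8>0]
(D,P,X): not NE [P1→C gives 7>1; P2→Q gives 7>3]
(D,P,Y): not NE [P1→A gives 8>4; P2→S gives 8>6; P3→W gives 5>1]
(D,P,Z): not NE [P2→R gives 8>4; P3→W gives 5>0]
(D,P,W): not NE [P2→S gives 8>0]
(D,Q,X): not NE [P1→C gives 9>5; P3→W gives 9>7]
(D,Q,Y): not NE [P1→A gives 9>2; P2→S gives 8>6; P3→W gives 9>3]
(D,Q,Z): not NE [P1→C gives 9>5; P2→R gives 8>7; P3→W gives 9>8]
(D,Q,W): not NE [P1→C gives 4>3; P2→S gives 8>1]
(D,R,X): not NE [P2→Q gives 7>0]
(D,R,Y): not NE [P1→B gives 8>3; P2→S gives 8>4; P3→X gives 6>0]
(D,R,Z): not NE [P3→X gives 6>4]
(D,R,W): not NE [P1→B gives 8>5; P2→S gives 8>3; P3→X gives 6>2]
(D,S,X): not NE [P2→Q gives 7>3]
(D,S,Y): not NE [P1→C gives 10>3; P3→X gives 9>6]
(D,S,Z): not NE [P1→C gives 7>5; P2→R gives 8>6; P3→X gives 9>2]
(D,S,W): not NE [P1→C gives 9>8; P3→X gives 9>3]

Nash profiles: (A,Q,Z), (C,S,Z)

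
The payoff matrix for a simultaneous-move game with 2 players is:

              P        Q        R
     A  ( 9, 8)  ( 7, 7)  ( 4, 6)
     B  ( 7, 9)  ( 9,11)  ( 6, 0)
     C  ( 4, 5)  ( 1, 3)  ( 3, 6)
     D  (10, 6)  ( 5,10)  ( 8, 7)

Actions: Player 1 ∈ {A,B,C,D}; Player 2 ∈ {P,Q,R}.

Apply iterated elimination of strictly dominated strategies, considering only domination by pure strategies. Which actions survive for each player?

P1 drop C (A beats it: P:9>4 Q:7>1 R:4>3)
P2 drop R (Q beats it: A:7>6 B:11>0 D:10>7)
P1→{A,B,D} P2→{P,Q}

Survivors P1:{A,B,D} P2:{P,Q}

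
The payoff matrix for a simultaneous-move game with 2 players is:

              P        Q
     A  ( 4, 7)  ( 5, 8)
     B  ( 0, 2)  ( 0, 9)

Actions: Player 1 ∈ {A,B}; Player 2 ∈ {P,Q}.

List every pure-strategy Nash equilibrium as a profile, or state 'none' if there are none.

NE set: (A,Q)

(A,P): not NE [P2→Q gives 8>7]
(A,Q): NE
(B,P): not NE [P1→A gives 4>0; P2→Q gives 9>2]
(B,Q): not NE [P1→A gives 5>0]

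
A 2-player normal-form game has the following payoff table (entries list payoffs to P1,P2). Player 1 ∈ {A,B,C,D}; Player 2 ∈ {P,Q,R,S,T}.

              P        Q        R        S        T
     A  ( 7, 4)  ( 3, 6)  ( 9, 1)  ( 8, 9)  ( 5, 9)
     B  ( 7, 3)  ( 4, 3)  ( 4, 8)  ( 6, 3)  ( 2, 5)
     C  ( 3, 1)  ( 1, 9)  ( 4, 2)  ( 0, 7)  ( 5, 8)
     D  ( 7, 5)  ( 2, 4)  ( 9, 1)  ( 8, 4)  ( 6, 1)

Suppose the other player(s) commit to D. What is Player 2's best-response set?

BR_2 = {P}

u_2(P vs D) = 5
u_2(Q vs D) = 4
u_2(R vs D) = 1
u_2(S vs D) = 4
u_2(T vs D) = 1
max payoff 5 at {P}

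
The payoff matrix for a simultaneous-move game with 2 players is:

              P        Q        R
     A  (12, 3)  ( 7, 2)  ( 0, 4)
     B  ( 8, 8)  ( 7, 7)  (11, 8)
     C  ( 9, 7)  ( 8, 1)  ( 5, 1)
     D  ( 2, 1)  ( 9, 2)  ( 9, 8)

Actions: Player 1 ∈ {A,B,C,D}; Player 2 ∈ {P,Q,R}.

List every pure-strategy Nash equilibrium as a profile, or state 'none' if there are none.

NE set: (B,R)

(A,P): not NE [P2→R gives 4>3]
(A,Q): not NE [P1→D gives 9>7; P2→R gives 4>2]
(A,R): not NE [P1→B gives 11>0]
(B,P): not NE [P1→A gives 12>8]
(B,Q): not NE [P1→D gives 9>7; P2→R gives 8>7]
(B,R): NE
(C,P): not NE [P1→A gives 12>9]
(C,Q): not NE [P1→D gives 9>8; P2→P gives 7>1]
(C,R): not NE [P1→B gives 11>5; P2→P gives 7>1]
(D,P): not NE [P1→A gives 12>2; P2→R gives 8>1]
(D,Q): not NE [P2→R gives 8>2]
(D,R): not NE [P1→B gives 11>9]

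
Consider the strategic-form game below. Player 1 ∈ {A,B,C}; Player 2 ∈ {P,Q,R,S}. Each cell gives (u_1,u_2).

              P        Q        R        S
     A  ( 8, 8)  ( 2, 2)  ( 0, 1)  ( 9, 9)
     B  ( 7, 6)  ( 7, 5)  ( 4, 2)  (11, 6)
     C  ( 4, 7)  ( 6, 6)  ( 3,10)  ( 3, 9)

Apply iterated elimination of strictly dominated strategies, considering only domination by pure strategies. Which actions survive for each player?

P1 drop C (B beats it: P:7>4 Q:7>6 R:4>3 S:11>3)
P2 drop Q (P beats it: A:8>2 B:6>5)
P2 drop R (P beats it: A:8>1 B:6>2)
P1→{A,B} P2→{P,S}

IESDS → P1:{A,B} P2:{P,S}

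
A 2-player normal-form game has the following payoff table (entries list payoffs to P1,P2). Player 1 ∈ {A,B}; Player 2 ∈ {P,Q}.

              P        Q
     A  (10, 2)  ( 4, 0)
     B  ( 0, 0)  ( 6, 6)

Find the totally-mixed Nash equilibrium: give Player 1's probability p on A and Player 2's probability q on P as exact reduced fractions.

P1 indiff ⇒ q·10+(1-q)·4 = q·0+(1-q)·6 ⇒ q(10) = (1-q)(2) ⇒ q = 1/6
P2 indiff ⇒ p·2+(1-p)·0 = p·0+(1-p)·6 ⇒ p(2) = (1-p)(6) ⇒ p = 3/4

p=3/4, q=1/6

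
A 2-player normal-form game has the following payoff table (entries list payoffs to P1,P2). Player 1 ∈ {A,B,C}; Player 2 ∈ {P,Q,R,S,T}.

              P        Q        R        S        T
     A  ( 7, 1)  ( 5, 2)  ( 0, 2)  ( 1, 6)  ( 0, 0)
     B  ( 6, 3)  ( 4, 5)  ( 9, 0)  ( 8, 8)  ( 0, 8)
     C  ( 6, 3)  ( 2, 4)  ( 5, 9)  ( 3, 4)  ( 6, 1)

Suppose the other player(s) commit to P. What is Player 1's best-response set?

P1 best: {A}

u_1(A vs P) = 7
u_1(B vs P) = 6
u_1(C vs P) = 6
max payoff 7 at {A}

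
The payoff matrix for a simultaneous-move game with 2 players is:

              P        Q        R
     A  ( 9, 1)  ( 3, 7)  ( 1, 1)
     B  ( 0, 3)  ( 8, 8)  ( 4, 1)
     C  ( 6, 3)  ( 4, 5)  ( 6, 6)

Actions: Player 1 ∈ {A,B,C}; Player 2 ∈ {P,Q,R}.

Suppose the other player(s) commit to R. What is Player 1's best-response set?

u_1(A vs R) = 1
u_1(B vs R) = 4
u_1(C vs R) = 6
max payoff 6 at {C}

argmax u_1 = {C}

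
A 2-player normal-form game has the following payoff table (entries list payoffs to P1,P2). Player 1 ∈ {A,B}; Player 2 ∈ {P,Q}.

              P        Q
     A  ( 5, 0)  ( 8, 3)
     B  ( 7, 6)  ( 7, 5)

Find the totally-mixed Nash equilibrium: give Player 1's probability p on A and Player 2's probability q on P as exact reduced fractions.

P1 mixes 1/4 on A; P2 mixes 1/3 on P

P1 indiff ⇒ q·5+(1-q)·8 = q·7+(1-q)·7 ⇒ q(-2) = (1-q)(-1) ⇒ q = 1/3
P2 indiff ⇒ p·0+(1-p)·6 = p·3+(1-p)·5 ⇒ p(-3) = (1-p)(-1) ⇒ p = 1/4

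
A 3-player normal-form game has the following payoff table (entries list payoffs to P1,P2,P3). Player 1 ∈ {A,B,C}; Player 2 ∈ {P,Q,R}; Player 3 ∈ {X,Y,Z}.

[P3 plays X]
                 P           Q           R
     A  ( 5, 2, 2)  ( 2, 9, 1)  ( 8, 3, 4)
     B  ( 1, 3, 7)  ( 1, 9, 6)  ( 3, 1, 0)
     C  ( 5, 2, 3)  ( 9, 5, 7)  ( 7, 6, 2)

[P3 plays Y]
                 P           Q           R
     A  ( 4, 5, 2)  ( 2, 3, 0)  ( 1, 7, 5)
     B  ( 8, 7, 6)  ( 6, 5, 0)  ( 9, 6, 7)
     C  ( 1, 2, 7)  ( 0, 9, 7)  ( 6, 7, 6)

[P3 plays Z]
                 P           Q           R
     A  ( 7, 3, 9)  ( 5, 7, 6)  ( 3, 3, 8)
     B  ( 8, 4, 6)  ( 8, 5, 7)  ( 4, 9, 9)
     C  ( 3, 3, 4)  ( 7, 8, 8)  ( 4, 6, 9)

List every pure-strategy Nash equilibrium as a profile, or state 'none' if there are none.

Nash profiles: (B,R,Z)

(A,P,X): not NE [P2→Q gives 9>2; P3→Z gives 9>2]
(A,P,Y): not NE [P1→B gives 8>4; P2→R gives 7>5; P3→Z gives 9>2]
(A,P,Z): not NE [P1→B gives 8>7; P2→Q gives 7>3]
(A,Q,X): not NE [P1→C gives 9>2; P3→Z gives 6>1]
(A,Q,Y): not NE [P1→B gives 6>2; P2→R gives 7>3; P3→Z gives 6>0]
(A,Q,Z): not NE [P1→B gives 8>5]
(A,R,X): not NE [P2→Q gives 9>3; P3→Z gives 8>4]
(A,R,Y): not NE [P1→B gives 9>1; P3→Z gives 8>5]
(A,R,Z): not NE [P1→C gives 4>3; P2→Q gives 7>3]
(B,P,X): not NE [P1→C gives 5>1; P2→Q gives 9>3]
(B,P,Y): not NE [P3→X gives 7>6]
(B,P,Z): not NE [P2→R gives 9>4; P3→X gives 7>6]
(B,Q,X): not NE [P1→C gives 9>1; P3→Z gives 7>6]
(B,Q,Y): not NE [P2→P gives 7>5; P3→Z gives 7>0]
(B,Q,Z): not NE [P2→R gives 9>5]
(B,R,X): not NE [P1→A gives 8>3; P2→Q gives 9>1; P3→Z gives 9>0]
(B,R,Y): not NE [P2→P gives 7>6; P3→Z gives 9>7]
(B,R,Z): NE
(C,P,X): not NE [P2→R gives 6>2; P3→Y gives 7>3]
(C,P,Y): not NE [P1→B gives 8>1; P2→Q gives 9>2]
(C,P,Z): not NE [P1→B gives 8>3; P2→Q gives 8>3; P3→Y gives 7>4]
(C,Q,X): not NE [P2→R gives 6>5; P3→Z gives 8>7]
(C,Q,Y): not NE [P1→B gives 6>0; P3→Z gives 8>7]
(C,Q,Z): not NE [P1→B gives 8>7]
(C,R,X): not NE [P1→A gives 8>7; P3→Z gives 9>2]
(C,R,Y): not NE [P1→B gives 9>6; P2→Q gives 9>7; P3→Z gives 9>6]
(C,R,Z): not NE [P2→Q gives 8>6]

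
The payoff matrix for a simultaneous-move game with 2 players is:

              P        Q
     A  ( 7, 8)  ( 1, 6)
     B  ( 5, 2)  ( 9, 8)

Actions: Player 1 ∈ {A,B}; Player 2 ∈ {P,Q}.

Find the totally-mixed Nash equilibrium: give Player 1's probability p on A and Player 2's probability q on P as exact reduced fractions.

(p,q) = (3/4, 4/5)

P1 indiff ⇒ q·7+(1-q)·1 = q·5+(1-q)·9 ⇒ q(2) = (1-q)(8) ⇒ q = 4/5
P2 indiff ⇒ p·8+(1-p)·2 = p·6+(1-p)·8 ⇒ p(2) = (1-p)(6) ⇒ p = 3/4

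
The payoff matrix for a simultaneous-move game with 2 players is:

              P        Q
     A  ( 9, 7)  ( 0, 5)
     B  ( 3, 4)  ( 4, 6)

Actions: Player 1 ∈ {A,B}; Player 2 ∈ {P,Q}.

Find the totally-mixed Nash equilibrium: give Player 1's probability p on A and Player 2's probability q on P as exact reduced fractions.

(p,q) = (1/2, 2/5)

P1 indiff ⇒ q·9+(1-q)·0 = q·3+(1-q)·4 ⇒ q(6) = (1-q)(4) ⇒ q = 2/5
P2 indiff ⇒ p·7+(1-p)·4 = p·5+(1-p)·6 ⇒ p(2) = (1-p)(2) ⇒ p = 1/2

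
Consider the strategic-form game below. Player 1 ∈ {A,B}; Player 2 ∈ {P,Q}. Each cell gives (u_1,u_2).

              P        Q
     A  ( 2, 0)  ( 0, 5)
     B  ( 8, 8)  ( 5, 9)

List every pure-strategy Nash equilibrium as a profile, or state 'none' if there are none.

(A,P): not NE [P1→B gives 8>2; P2→Q gives 5>0]
(A,Q): not NE [P1→B gives 5>0]
(B,P): not NE [P2→Q gives 9>8]
(B,Q): NE

PSNE = {(B,Q)}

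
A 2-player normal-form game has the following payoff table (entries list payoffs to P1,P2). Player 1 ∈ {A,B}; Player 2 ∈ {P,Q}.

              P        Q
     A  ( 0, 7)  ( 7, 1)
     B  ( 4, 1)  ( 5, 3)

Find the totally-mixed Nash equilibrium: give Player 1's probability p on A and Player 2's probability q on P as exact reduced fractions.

P1 mixes 1/4 on A; P2 mixes 1/3 on P

P1 indiff ⇒ q·0+(1-q)·7 = q·4+(1-q)·5 ⇒ q(-4) = (1-q)(-2) ⇒ q = 1/3
P2 indiff ⇒ p·7+(1-p)·1 = p·1+(1-p)·3 ⇒ p(6) = (1-p)(2) ⇒ p = 1/4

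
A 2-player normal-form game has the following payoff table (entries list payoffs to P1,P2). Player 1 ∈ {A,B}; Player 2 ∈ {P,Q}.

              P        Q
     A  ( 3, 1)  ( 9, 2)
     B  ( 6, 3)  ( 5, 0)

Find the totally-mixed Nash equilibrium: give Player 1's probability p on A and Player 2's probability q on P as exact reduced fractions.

(p,q) = (3/4, 4/7)

P1 indiff ⇒ q·3+(1-q)·9 = q·6+(1-q)·5 ⇒ q(-3) = (1-q)(-4) ⇒ q = 4/7
P2 indiff ⇒ p·1+(1-p)·3 = p·2+(1-p)·0 ⇒ p(-1) = (1-p)(-3) ⇒ p = 3/4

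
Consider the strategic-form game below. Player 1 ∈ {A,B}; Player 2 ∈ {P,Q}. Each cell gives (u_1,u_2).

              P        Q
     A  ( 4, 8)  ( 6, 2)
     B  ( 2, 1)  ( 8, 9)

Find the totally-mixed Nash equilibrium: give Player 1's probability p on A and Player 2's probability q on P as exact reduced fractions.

P1 mixes 4/7 on A; P2 mixes 1/2 on P

P1 indiff ⇒ q·4+(1-q)·6 = q·2+(1-q)·8 ⇒ q(2) = (1-q)(2) ⇒ q = 1/2
P2 indiff ⇒ p·8+(1-p)·1 = p·2+(1-p)·9 ⇒ p(6) = (1-p)(8) ⇒ p = 4/7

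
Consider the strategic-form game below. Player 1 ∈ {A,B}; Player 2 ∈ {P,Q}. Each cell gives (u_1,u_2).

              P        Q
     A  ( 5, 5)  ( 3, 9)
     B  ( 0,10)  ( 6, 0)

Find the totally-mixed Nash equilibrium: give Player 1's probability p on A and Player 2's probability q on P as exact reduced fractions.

p=5/7, q=3/8

P1 indiff ⇒ q·5+(1-q)·3 = q·0+(1-q)·6 ⇒ q(5) = (1-q)(3) ⇒ q = 3/8
P2 indiff ⇒ p·5+(1-p)·10 = p·9+(1-p)·0 ⇒ p(-4) = (1-p)(-10) ⇒ p = 5/7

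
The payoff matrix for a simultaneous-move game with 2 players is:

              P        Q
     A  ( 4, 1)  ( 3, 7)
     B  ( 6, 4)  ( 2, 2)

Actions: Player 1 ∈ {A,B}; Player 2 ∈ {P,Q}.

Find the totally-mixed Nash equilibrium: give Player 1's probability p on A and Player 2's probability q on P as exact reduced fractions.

P1 indiff ⇒ q·4+(1-q)·3 = q·6+(1-q)·2 ⇒ q(-2) = (1-q)(-1) ⇒ q = 1/3
P2 indiff ⇒ p·1+(1-p)·4 = p·7+(1-p)·2 ⇒ p(-6) = (1-p)(-2) ⇒ p = 1/4

(p,q) = (1/4, 1/3)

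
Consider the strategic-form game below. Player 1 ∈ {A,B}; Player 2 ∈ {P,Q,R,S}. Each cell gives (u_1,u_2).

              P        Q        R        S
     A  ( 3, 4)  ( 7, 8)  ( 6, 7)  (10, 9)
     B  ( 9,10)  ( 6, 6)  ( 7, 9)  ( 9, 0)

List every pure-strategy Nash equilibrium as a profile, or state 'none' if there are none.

(A,P): not NE [P1→B gives 9>3; P2→S gives 9>4]
(A,Q): not NE [P2→S gives 9>8]
(A,R): not NE [P1→B gives 7>6; P2→S gives 9>7]
(A,S): NE
(B,P): NE
(B,Q): not NE [P1→A gives 7>6; P2→P gives 10>6]
(B,R): not NE [P2→P gives 10>9]
(B,S): not NE [P1→A gives 10>9; P2→P gives 10>0]

NE set: (A,S), (B,P)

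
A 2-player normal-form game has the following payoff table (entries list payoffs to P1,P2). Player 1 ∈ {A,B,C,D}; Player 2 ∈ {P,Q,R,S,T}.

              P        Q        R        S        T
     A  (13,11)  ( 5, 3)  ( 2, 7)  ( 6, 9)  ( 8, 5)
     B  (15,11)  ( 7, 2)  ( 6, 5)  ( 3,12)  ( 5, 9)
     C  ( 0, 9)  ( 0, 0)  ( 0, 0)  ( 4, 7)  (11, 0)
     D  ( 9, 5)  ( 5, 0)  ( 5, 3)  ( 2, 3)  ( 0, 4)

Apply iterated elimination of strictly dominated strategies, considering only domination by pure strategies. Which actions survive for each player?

P1 drop D (B beats it: P:15>9 Q:7>5 R:6>5 S:3>2 T:5>0)
P2 drop Q (P beats it: A:11>3 B:11>2 C:9>0)
P2 drop R (P beats it: A:11>7 B:11>5 C:9>0)
P2 drop T (P beats it: A:11>5 B:11>9 C:9>0)
P1 drop C (A beats it: P:13>0 S:6>4)
P1→{A,B} P2→{P,S}

Survivors P1:{A,B} P2:{P,S}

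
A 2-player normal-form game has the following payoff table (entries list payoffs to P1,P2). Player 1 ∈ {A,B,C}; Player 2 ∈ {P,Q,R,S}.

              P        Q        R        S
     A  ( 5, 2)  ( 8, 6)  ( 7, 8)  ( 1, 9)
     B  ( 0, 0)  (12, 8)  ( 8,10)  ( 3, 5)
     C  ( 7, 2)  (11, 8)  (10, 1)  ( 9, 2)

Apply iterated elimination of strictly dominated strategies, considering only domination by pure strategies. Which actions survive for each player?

IESDS → P1:{B,C} P2:{Q,R}

P1 drop A (C beats it: P:7>5 Q:11>8 R:10>7 S:9>1)
P2 drop P (Q beats it: B:8>0 C:8>2)
P2 drop S (Q beats it: B:8>5 C:8>2)
P1→{B,C} P2→{Q,R}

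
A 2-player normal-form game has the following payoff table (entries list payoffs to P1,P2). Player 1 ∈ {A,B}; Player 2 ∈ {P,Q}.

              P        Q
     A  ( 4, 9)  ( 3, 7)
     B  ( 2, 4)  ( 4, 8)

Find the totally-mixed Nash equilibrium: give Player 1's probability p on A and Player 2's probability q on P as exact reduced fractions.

P1 indiff ⇒ q·4+(1-q)·3 = q·2+(1-q)·4 ⇒ q(2) = (1-q)(1) ⇒ q = 1/3
P2 indiff ⇒ p·9+(1-p)·4 = p·7+(1-p)·8 ⇒ p(2) = (1-p)(4) ⇒ p = 2/3

p=2/3, q=1/3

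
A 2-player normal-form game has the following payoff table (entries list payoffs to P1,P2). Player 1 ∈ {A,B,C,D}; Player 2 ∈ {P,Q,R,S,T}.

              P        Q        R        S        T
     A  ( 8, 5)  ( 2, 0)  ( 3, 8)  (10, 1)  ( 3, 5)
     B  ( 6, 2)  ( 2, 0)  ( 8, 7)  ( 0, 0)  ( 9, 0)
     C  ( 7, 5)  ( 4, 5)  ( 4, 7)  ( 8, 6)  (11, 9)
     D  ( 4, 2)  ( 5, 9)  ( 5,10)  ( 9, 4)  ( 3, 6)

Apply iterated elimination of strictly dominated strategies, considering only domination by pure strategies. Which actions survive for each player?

P2 drop P (R beats it: A:8>5 B:7>2 C:7>5 D:10>2)
P2 drop Q (R beats it: A:8>0 B:7>0 C:7>5 D:10>9)
P2 drop S (R beats it: A:8>1 B:7>0 C:7>6 D:10>4)
P1 drop A (B beats it: R:8>3 T:9>3)
P1 drop D (B beats it: R:8>5 T:9>3)
P1→{B,C} P2→{R,T}

Remaining: P1:{B,C} P2:{R,T}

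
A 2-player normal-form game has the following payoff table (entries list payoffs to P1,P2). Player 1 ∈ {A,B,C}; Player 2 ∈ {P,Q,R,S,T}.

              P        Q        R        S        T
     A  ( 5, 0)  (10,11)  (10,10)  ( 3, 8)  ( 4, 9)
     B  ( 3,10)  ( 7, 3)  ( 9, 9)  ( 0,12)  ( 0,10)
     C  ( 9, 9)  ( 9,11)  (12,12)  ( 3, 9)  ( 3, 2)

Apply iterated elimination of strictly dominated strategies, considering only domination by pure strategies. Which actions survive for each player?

P1 drop B (A beats it: P:5>3 Q:10>7 R:10>9 S:3>0 T:4>0)
P2 drop P (Q beats it: A:11>0 C:11>9)
P2 drop S (Q beats it: A:11>8 C:11>9)
P2 drop T (Q beats it: A:11>9 C:11>2)
P1→{A,C} P2→{Q,R}

IESDS → P1:{A,C} P2:{Q,R}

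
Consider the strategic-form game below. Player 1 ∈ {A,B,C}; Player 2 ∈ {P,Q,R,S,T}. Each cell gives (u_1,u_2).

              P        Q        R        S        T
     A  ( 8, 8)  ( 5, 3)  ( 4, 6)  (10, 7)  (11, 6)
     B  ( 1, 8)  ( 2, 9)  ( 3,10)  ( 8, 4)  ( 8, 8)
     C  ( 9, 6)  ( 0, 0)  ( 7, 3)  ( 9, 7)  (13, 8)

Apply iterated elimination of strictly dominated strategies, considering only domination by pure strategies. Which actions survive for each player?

IESDS → P1:{A,C} P2:{P,S,T}

P1 drop B (A beats it: P:8>1 Q:5>2 R:4>3 S:10>8 T:11>8)
P2 drop Q (P beats it: A:8>3 C:6>0)
P2 drop R (P beats it: A:8>6 C:6>3)
P1→{A,C} P2→{P,S,T}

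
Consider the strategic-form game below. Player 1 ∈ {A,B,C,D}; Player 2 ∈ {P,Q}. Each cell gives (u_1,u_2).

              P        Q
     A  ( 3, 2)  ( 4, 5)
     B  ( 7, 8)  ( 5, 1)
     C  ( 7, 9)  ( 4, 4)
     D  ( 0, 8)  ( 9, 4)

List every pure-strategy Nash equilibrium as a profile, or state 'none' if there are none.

NE set: (B,P), (C,P)

(A,P): not NE [P1→C gives 7>3; P2→Q gives 5>2]
(A,Q): not NE [P1→D gives 9>4]
(B,P): NE
(B,Q): not NE [P1→D gives 9>5; P2→P gives 8>1]
(C,P): NE
(C,Q): not NE [P1→D gives 9>4; P2→P gives 9>4]
(D,P): not NE [P1→C gives 7>0]
(D,Q): not NE [P2→P gives 8>4]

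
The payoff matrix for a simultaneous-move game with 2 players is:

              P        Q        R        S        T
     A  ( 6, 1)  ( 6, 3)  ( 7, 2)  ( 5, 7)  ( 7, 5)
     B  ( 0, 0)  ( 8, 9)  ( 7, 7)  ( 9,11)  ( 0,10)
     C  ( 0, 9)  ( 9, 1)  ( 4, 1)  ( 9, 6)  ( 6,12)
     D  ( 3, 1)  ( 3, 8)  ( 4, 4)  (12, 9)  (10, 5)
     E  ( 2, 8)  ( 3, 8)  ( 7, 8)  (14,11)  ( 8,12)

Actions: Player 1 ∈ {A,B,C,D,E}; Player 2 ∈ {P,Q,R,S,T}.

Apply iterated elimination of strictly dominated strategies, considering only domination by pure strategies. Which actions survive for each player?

P2 drop P (T beats it: A:5>1 B:10>0 C:12>9 D:5>1 E:12>8)
P2 drop Q (S beats it: A:7>3 B:11>9 C:6>1 D:9>8 E:11>8)
P1 drop C (E beats it: R:7>4 S:14>9 T:8>6)
P2 drop R (S beats it: A:7>2 B:11>7 D:9>4 E:11>8)
P1 drop A (D beats it: S:12>5 T:10>7)
P1 drop B (D beats it: S:12>9 T:10>0)
P1→{D,E} P2→{S,T}

Remaining: P1:{D,E} P2:{S,T}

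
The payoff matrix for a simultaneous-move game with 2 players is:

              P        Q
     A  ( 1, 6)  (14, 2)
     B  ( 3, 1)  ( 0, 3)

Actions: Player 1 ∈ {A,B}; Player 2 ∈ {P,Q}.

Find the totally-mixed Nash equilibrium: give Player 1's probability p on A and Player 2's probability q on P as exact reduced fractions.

P1 mixes 1/3 on A; P2 mixes 7/8 on P

P1 indiff ⇒ q·1+(1-q)·14 = q·3+(1-q)·0 ⇒ q(-2) = (1-q)(-14) ⇒ q = 7/8
P2 indiff ⇒ p·6+(1-p)·1 = p·2+(1-p)·3 ⇒ p(4) = (1-p)(2) ⇒ p = 1/3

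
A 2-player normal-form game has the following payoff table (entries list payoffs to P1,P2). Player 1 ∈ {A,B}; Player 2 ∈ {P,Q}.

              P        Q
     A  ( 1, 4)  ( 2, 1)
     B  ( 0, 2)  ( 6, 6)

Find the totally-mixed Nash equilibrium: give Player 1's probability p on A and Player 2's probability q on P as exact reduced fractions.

P1 indiff ⇒ q·1+(1-q)·2 = q·0+(1-q)·6 ⇒ q(1) = (1-q)(4) ⇒ q = 4/5
P2 indiff ⇒ p·4+(1-p)·2 = p·1+(1-p)·6 ⇒ p(3) = (1-p)(4) ⇒ p = 4/7

(p,q) = (4/7, 4/5)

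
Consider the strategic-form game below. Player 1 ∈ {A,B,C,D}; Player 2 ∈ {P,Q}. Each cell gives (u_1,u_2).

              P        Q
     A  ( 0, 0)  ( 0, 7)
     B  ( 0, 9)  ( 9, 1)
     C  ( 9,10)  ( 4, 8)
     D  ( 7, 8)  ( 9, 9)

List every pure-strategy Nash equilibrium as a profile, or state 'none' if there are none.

Nash profiles: (C,P), (D,Q)

(A,P): not NE [P1→C gives 9>0; P2→Q gives 7>0]
(A,Q): not NE [P1→D gives 9>0]
(B,P): not NE [P1→C gives 9>0]
(B,Q): not NE [P2→P gives 9>1]
(C,P): NE
(C,Q): not NE [P1→D gives 9>4; P2→P gives 10>8]
(D,P): not NE [P1→C gives 9>7; P2→Q gives 9>8]
(D,Q): NE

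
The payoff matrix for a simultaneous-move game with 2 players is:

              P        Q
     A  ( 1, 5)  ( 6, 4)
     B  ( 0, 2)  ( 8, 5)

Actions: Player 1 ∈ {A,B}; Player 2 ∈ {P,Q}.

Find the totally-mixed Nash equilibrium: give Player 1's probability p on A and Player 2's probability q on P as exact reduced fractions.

P1 indiff ⇒ q·1+(1-q)·6 = q·0+(1-q)·8 ⇒ q(1) = (1-q)(2) ⇒ q = 2/3
P2 indiff ⇒ p·5+(1-p)·2 = p·4+(1-p)·5 ⇒ p(1) = (1-p)(3) ⇒ p = 3/4

(p,q) = (3/4, 2/3)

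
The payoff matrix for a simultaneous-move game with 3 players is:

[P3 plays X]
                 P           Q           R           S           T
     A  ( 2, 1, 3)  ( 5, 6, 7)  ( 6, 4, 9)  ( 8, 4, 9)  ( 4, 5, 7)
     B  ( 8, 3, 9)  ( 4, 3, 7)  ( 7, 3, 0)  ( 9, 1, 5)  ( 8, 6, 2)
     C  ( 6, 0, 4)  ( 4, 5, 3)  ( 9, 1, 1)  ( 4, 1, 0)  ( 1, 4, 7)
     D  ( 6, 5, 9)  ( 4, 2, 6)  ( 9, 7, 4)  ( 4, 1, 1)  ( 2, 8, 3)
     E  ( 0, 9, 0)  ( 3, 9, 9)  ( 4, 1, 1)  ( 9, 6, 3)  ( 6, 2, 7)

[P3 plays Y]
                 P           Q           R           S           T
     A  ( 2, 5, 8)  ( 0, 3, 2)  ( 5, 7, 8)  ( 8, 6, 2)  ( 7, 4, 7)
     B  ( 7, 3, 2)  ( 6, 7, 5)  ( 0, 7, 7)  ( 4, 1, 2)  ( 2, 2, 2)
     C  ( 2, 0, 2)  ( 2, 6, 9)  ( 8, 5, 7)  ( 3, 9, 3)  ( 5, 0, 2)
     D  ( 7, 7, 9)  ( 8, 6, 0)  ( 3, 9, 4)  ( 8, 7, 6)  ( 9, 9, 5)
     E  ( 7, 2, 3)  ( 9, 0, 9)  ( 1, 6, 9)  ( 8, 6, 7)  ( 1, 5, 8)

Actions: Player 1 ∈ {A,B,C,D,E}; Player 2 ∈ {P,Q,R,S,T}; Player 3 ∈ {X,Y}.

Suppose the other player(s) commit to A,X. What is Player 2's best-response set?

u_2(P vs A,X) = 1
u_2(Q vs A,X) = 6
u_2(R vs A,X) = 4
u_2(S vs A,X) = 4
u_2(T vs A,X) = 5
max payoff 6 at {Q}

BR_2 = {Q}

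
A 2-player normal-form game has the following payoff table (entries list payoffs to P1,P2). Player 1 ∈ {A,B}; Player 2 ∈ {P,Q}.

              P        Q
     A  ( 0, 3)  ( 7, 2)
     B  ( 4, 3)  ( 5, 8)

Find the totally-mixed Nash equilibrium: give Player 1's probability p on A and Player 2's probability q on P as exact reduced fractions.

P1 mixes 5/6 on A; P2 mixes 1/3 on P

P1 indiff ⇒ q·0+(1-q)·7 = q·4+(1-q)·5 ⇒ q(-4) = (1-q)(-2) ⇒ q = 1/3
P2 indiff ⇒ p·3+(1-p)·3 = p·2+(1-p)·8 ⇒ p(1) = (1-p)(5) ⇒ p = 5/6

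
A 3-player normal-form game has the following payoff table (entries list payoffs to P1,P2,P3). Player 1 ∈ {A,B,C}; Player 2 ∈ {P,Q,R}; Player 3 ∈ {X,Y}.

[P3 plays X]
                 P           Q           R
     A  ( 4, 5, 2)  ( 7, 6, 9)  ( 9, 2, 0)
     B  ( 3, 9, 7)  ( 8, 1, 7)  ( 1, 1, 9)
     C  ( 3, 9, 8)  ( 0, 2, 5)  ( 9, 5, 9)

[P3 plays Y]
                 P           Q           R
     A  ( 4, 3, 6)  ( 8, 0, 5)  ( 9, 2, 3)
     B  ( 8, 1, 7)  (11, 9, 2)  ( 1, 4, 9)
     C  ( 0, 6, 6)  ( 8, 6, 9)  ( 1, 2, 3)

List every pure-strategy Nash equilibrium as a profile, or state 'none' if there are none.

Equilibria: none

(A,P,X): not NE [P2→Q gives 6>5; P3→Y gives 6>2]
(A,P,Y): not NE [P1→B gives 8>4]
(A,Q,X): not NE [P1→B gives 8>7]
(A,Q,Y): not NE [P1→B gives 11>8; P2→P gives 3>0; P3→X gives 9>5]
(A,R,X): not NE [P2→Q gives 6>2; P3→Y gives 3>0]
(A,R,Y): not NE [P2→P gives 3>2]
(B,P,X): not NE [P1→A gives 4>3]
(B,P,Y): not NE [P2→Q gives 9>1]
(B,Q,X): not NE [P2→P gives 9>1]
(B,Q,Y): not NE [P3→X gives 7>2]
(B,R,X): not NE [P1→C gives 9>1; P2→P gives 9>1]
(B,R,Y): not NE [P1→A gives 9>1; P2→Q gives 9>4]
(C,P,X): not NE [P1→A gives 4>3]
(C,P,Y): not NE [P1→B gives 8>0; P3→X gives 8>6]
(C,Q,X): not NE [P1→B gives 8>0; P2→P gives 9>2; P3→Y gives 9>5]
(C,Q,Y): not NE [P1→B gives 11>8]
(C,R,X): not NE [P2→P gives 9>5]
(C,R,Y): not NE [P1→A gives 9>1; P2→Q gives 6>2; P3→X gives 9>3]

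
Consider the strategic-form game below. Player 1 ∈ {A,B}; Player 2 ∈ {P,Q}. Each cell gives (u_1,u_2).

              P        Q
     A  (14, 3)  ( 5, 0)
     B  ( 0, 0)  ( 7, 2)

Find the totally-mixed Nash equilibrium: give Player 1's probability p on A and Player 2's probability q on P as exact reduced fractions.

P1 indiff ⇒ q·14+(1-q)·5 = q·0+(1-q)·7 ⇒ q(14) = (1-q)(2) ⇒ q = 1/8
P2 indiff ⇒ p·3+(1-p)·0 = p·0+(1-p)·2 ⇒ p(3) = (1-p)(2) ⇒ p = 2/5

(p,q) = (2/5, 1/8)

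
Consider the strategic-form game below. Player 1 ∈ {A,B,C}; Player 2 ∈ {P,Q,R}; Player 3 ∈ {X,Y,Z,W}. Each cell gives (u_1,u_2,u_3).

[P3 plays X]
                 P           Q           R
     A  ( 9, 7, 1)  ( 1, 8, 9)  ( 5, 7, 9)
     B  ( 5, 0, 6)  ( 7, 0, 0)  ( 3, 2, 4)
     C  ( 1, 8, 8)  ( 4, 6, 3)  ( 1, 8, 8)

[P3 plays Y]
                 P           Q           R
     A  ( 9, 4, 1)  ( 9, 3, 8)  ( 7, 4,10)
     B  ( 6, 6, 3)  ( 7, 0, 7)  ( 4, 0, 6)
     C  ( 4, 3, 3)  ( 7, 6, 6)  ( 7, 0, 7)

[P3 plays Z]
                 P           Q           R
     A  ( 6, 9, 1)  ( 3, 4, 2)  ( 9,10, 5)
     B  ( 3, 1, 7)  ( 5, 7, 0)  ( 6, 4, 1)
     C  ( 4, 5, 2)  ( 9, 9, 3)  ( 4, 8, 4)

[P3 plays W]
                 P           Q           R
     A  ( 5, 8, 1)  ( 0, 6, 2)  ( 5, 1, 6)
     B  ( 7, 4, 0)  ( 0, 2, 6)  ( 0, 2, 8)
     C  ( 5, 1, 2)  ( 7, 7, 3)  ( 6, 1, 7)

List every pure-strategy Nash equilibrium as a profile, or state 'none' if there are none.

NE set: (A,P,Y), (A,R,Y)

(A,P,X): not NE [P2→Q gives 8>7]
(A,P,Y): NE
(A,P,Z): not NE [P2→R gives 10>9]
(A,P,W): not NE [P1→B gives 7>5]
(A,Q,X): not NE [P1→B gives 7>1]
(A,Q,Y): not NE [P2→R gives 4>3; P3→X gives 9>8]
(A,Q,Z): not NE [P1→C gives 9>3; P2→R gives 10>4; P3→X gives 9>2]
(A,Q,W): not NE [P1→C gives 7>0; P2→P gives 8>6; P3→X gives 9>2]
(A,R,X): not NE [P2→Q gives 8>7; P3→Y gives 10>9]
(A,R,Y): NE
(A,R,Z): not NE [P3→Y gives 10>5]
(A,R,W): not NE [P1→C gives 6>5; P2→P gives 8>1; P3→Y gives 10>6]
(B,P,X): not NE [P1→A gives 9>5; P2→R gives 2>0; P3→Z gives 7>6]
(B,P,Y): not NE [P1→A gives 9>6; P3→Z gives 7>3]
(B,P,Z): not NE [P1→A gives 6>3; P2→Q gives 7>1]
(B,P,W): not NE [P3→Z gives 7>0]
(B,Q,X): not NE [P2→R gives 2>0; P3→Y gives 7>0]
(B,Q,Y): not NE [P1→A gives 9>7; P2→P gives 6>0]
(B,Q,Z): not NE [P1→C gives 9>5; P3→Y gives 7>0]
(B,Q,W): not NE [P1→C gives 7>0; P2→P gives 4>2; P3→Y gives 7>6]
(B,R,X): not NE [P1→A gives 5>3; P3→W gives 8>4]
(B,R,Y): not NE [P1→C gives 7>4; P2→P gives 6>0; P3→W gives 8>6]
(B,R,Z): not NE [P1→A gives 9>6; P2→Q gives 7>4; P3→W gives 8>1]
(B,R,W): not NE [P1→C gives 6>0; P2→P gives 4>2]
(C,P,X): not NE [P1→A gives 9>1]
(C,P,Y): not NE [P1→A gives 9>4; P2→Q gives 6>3; P3→X gives 8>3]
(C,P,Z): not NE [P1→A gives 6>4; P2→Q gives 9>5; P3→X gives 8>2]
(C,P,W): not NE [P1→B gives 7>5; P2→Q gives 7>1; P3→X gives 8>2]
(C,Q,X): not NE [P1→B gives 7>4; P2→R gives 8>6; P3→Y gives 6>3]
(C,Q,Y): not NE [P1→A gives 9>7]
(C,Q,Z): not NE [P3→Y gives 6>3]
(C,Q,W): not NE [P3→Y gives 6>3]
(C,R,X): not NE [P1→A gives 5>1]
(C,R,Y): not NE [P2→Q gives 6>0; P3→X gives 8>7]
(C,R,Z): not NE [P1→A gives 9>4; P2→Q gives 9>8; P3→X gives 8>4]
(C,R,W): not NE [P2→Q gives 7>1; P3→X gives 8>7]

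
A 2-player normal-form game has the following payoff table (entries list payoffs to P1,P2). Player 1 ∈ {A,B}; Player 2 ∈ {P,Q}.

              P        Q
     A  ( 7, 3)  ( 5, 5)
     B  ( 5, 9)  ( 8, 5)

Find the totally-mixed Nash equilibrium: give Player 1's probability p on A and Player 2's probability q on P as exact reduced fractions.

(p,q) = (2/3, 3/5)

P1 indiff ⇒ q·7+(1-q)·5 = q·5+(1-q)·8 ⇒ q(2) = (1-q)(3) ⇒ q = 3/5
P2 indiff ⇒ p·3+(1-p)·9 = p·5+(1-p)·5 ⇒ p(-2) = (1-p)(-4) ⇒ p = 2/3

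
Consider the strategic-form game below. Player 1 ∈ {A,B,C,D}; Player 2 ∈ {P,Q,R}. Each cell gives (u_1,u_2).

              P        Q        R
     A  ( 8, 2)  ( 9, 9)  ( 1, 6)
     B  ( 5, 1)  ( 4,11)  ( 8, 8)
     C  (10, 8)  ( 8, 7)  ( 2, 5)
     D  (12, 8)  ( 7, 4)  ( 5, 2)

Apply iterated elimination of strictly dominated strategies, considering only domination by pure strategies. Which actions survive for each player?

P2 drop R (Q beats it: A:9>6 B:11>8 C:7>5 D:4>2)
P1 drop B (A beats it: P:8>5 Q:9>4)
P1→{A,C,D} P2→{P,Q}

Remaining: P1:{A,C,D} P2:{P,Q}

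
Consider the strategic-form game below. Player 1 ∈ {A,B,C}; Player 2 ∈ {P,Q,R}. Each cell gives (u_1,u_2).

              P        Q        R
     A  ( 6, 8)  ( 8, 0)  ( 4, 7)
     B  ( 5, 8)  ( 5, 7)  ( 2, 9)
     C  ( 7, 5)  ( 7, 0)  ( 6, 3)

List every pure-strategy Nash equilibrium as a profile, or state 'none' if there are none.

(A,P): not NE [P1→C gives 7>6]
(A,Q): not NE [P2→P gives 8>0]
(A,R): not NE [P1→C gives 6>4; P2→P gives 8>7]
(B,P): not NE [P1→C gives 7>5; P2→R gives 9>8]
(B,Q): not NE [P1→A gives 8>5; P2→R gives 9>7]
(B,R): not NE [P1→C gives 6>2]
(C,P): NE
(C,Q): not NE [P1→A gives 8>7; P2→P gives 5>0]
(C,R): not NE [P2→P gives 5>3]

PSNE = {(C,P)}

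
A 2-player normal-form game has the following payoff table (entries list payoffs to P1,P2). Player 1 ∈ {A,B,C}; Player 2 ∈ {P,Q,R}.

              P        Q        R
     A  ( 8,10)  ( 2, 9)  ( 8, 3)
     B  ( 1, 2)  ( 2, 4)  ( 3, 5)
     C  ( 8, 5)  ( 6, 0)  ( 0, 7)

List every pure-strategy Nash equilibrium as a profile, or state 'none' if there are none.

(A,P): NE
(A,Q): not NE [P1→C gives 6>2; P2→P gives 10>9]
(A,R): not NE [P2→P gives 10>3]
(B,P): not NE [P1→C gives 8>1; P2→R gives 5>2]
(B,Q): not NE [P1→C gives 6>2; P2→R gives 5>4]
(B,R): not NE [P1→A gives 8>3]
(C,P): not NE [P2→R gives 7>5]
(C,Q): not NE [P2→R gives 7>0]
(C,R): not NE [P1→A gives 8>0]

Nash profiles: (A,P)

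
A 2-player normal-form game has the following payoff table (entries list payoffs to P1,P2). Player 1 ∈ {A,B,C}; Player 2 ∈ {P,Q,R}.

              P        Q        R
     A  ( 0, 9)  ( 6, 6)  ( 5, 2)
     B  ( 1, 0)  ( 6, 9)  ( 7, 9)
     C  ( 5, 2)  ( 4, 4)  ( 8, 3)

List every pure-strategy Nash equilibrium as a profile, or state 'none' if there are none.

(A,P): not NE [P1→C gives 5>0]
(A,Q): not NE [P2→P gives 9>6]
(A,R): not NE [P1→C gives 8>5; P2→P gives 9>2]
(B,P): not NE [P1→C gives 5>1; P2→R gives 9>0]
(B,Q): NE
(B,R): not NE [P1→C gives 8>7]
(C,P): not NE [P2→Q gives 4>2]
(C,Q): not NE [P1→B gives 6>4]
(C,R): not NE [P2→Q gives 4>3]

Nash profiles: (B,Q)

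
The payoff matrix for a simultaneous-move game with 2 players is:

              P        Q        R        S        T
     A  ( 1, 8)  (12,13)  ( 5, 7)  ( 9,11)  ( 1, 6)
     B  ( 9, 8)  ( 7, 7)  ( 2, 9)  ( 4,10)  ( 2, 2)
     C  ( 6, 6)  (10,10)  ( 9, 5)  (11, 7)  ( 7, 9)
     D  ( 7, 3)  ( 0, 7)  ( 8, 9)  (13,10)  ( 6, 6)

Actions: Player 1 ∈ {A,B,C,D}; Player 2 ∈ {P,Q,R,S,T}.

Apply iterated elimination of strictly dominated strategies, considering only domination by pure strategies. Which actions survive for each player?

Survivors P1:{A,C,D} P2:{Q,S}

P2 drop P (S beats it: A:11>8 B:10>8 C:7>6 D:10>3)
P1 drop B (C beats it: Q:10>7 R:9>2 S:11>4 T:7>2)
P2 drop R (S beats it: A:11>7 C:7>5 D:10>9)
P2 drop T (Q beats it: A:13>6 C:10>9 D:7>6)
P1→{A,C,D} P2→{Q,S}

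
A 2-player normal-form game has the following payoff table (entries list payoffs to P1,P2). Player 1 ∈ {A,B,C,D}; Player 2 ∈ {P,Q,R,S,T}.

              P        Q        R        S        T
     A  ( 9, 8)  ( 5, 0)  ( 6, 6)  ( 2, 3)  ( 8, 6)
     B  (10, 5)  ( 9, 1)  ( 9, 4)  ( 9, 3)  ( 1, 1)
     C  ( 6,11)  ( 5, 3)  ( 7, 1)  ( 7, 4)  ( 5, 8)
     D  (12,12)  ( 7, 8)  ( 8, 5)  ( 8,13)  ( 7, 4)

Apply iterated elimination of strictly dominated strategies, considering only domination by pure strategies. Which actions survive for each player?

Remaining: P1:{B,D} P2:{P,S}

P1 drop C (D beats it: P:12>6 Q:7>5 R:8>7 S:8>7 T:7>5)
P2 drop Q (P beats it: A:8>0 B:5>1 D:12>8)
P2 drop R (P beats it: A:8>6 B:5>4 D:12>5)
P2 drop T (P beats it: A:8>6 B:5>1 D:12>4)
P1 drop A (B beats it: P:10>9 S:9>2)
P1→{B,D} P2→{P,S}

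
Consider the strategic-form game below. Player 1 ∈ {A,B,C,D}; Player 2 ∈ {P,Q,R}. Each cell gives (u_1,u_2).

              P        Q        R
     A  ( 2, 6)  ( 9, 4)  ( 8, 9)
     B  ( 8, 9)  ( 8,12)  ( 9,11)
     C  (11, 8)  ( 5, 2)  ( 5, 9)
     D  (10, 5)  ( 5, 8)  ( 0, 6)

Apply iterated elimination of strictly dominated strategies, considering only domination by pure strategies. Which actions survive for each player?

IESDS → P1:{A,B} P2:{Q,R}

P2 drop P (R beats it: A:9>6 B:11>9 C:9>8 D:6>5)
P1 drop C (A beats it: Q:9>5 R:8>5)
P1 drop D (A beats it: Q:9>5 R:8>0)
P1→{A,B} P2→{Q,R}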